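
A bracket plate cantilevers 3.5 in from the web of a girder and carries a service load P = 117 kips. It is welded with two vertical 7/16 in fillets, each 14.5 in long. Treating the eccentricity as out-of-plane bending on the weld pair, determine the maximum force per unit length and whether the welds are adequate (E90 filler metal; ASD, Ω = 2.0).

f_max ≈ 7.1 kip/in; adequate

E90XX → F_EXX = 90 ksi.
L_w = 2 × 14.5 = 29 in; section modulus (unit throat) S = 2 × L²/6 = 70.08 in².
Direct shear f_v = P/L_w = 117/29 = 4.034 kip/in.
Moment M = P × e = 117 × 3.5 = 409.5 kip·in; bending f_b = M/S = 5.843 kip/in.
f_max = √(f_v² + f_b²) = √(4.034² + 5.843²) = 7.101 kip/in.
r_n/Ω = (1/2.0) × 0.6 × 90 × (0.707 × 0.4375) = 8.351 kip/in → adequate.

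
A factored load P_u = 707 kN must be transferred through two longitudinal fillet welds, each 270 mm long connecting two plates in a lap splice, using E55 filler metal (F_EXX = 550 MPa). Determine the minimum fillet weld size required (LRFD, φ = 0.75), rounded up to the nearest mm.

Total weld length L = 540 mm.
Required throat t_e = P_u / (φ × 0.6 F_EXX × L) = 707 / (0.75 × 0.6 × 550 × 540 × 10⁻³) = 5.29 mm.
Required leg w = t_e / 0.707 = 7.482 mm → use 8 mm.

w = 8 mm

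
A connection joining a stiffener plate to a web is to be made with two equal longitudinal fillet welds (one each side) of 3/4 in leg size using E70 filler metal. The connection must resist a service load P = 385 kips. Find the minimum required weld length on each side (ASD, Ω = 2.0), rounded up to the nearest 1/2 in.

L = 17.5 in on each side

E70XX → F_EXX = 70 ksi.
Throat t_e = 0.707 × 0.75 = 0.5302 in.
r_n/Ω = (0.6 × 70 × 0.5302) / 2.0 = 11.14 kip/in.
L_req = P / (r_n/Ω) = 385 / 11.14 = 34.57 in total.
Per side: 34.57 / 2 = 17.29 in.
Round up → use L = 17.5 in on each side.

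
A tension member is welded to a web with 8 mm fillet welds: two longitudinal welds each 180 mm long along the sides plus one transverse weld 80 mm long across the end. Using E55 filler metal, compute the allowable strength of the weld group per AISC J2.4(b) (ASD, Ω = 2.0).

E55XX → F_EXX = 550 MPa.
t_e = 0.707 × 8 = 5.656 mm.
R_nwl = 0.6 × 550 × 5.656 × 360 × 10⁻³ = 671.9 kN (longitudinal, 2 welds).
R_nwt = 0.6 × 550 × 5.656 × 80 × 10⁻³ = 149.3 kN (transverse, base value).
(i) R_nwl + R_nwt = 821.3 kN; (ii) 0.85 R_nwl + 1.5 R_nwt = 795.1 kN.
R_n = max = 821.3 kN [governs: (i)]; R_n/Ω = 410.6 kN.

R_n/Ω ≈ 411 kN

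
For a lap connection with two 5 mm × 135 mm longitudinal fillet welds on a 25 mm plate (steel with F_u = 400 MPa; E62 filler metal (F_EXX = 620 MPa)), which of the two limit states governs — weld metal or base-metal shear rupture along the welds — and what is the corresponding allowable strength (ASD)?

t_e = 0.707 × 5 = 3.535 mm; L = 270 mm.
Weld metal: R_n/Ω = (1/2.0) × 0.6 × 620 × 3.535 × 270 × 10⁻³ = 177.5 kN.
Base metal (shear rupture): R_n/Ω = (1/2.0) × 0.6 × 400 × 25 × 270 × 10⁻³ = 810 kN.
Governing: weld metal.

R_n/Ω ≈ 178 kN (weld metal governs)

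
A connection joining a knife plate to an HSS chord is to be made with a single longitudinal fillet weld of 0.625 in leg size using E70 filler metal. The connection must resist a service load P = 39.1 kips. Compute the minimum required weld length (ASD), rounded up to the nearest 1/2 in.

L = 4.5 in

E70XX → F_EXX = 70 ksi.
Throat t_e = 0.707 × 0.625 = 0.4419 in.
r_n/Ω = (0.6 × 70 × 0.4419) / 2.0 = 9.279 kip/in.
L_req = P / (r_n/Ω) = 39.1 / 9.279 = 4.214 in total.
Round up → use L = 4.5 in.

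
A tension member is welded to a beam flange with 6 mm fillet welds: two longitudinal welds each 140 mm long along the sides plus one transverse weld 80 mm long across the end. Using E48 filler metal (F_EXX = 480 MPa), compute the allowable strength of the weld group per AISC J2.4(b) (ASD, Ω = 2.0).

R_n/Ω ≈ 220 kN

t_e = 0.707 × 6 = 4.242 mm.
R_nwl = 0.6 × 480 × 4.242 × 280 × 10⁻³ = 342.1 kN (longitudinal, 2 welds).
R_nwt = 0.6 × 480 × 4.242 × 80 × 10⁻³ = 97.74 kN (transverse, base value).
(i) R_nwl + R_nwt = 439.8 kN; (ii) 0.85 R_nwl + 1.5 R_nwt = 437.4 kN.
R_n = max = 439.8 kN [governs: (i)]; R_n/Ω = 219.9 kN.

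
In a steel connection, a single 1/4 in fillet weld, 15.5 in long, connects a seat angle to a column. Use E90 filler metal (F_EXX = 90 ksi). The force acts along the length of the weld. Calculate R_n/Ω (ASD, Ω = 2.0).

R_n/Ω ≈ 74 kips

Effective throat t_e = 0.707 × 0.25 = 0.1767 in.
Total length L = 15.5 in; A_we = 0.1767 × 15.5 = 2.74 in².
F_nw = 0.6 F_EXX = 0.6 × 90 = 54 ksi.
R_n = 54 × 2.74 = 147.9 kips; R_n/Ω = 147.9/2.0 = 73.97 kips.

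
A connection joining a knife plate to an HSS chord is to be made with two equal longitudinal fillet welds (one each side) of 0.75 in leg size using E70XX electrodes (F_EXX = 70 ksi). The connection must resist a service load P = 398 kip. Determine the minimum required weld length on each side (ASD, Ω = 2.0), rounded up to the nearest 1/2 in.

Throat t_e = 0.707 × 0.75 = 0.5302 in.
r_n/Ω = (0.6 × 70 × 0.5302) / 2.0 = 11.14 kip/in.
L_req = P / (r_n/Ω) = 398 / 11.14 = 35.74 in total.
Per side: 35.74 / 2 = 17.87 in.
Round up → use L = 18 in on each side.

L = 18 in on each side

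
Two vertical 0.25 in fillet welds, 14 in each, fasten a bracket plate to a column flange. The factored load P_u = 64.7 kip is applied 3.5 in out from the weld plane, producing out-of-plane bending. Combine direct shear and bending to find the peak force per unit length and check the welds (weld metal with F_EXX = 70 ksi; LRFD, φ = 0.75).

L_w = 2 × 14 = 28 in; section modulus (unit throat) S = 2 × L²/6 = 65.33 in².
Direct shear f_v = P/L_w = 64.7/28 = 2.311 kip/in.
Moment M = P × e = 64.7 × 3.5 = 226.45 kip·in; bending f_b = M/S = 3.466 kip/in.
f_max = √(f_v² + f_b²) = √(2.311² + 3.466²) = 4.166 kip/in.
φr_n = 0.75 × 0.6 × 70 × (0.707 × 0.25) = 5.568 kip/in → adequate.

f_max ≈ 4.17 kip/in; adequate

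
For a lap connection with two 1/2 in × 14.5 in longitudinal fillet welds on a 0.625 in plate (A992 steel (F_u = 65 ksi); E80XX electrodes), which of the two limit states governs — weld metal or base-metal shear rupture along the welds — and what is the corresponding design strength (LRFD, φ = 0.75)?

φR_n ≈ 369 kip (weld metal governs)

E80XX → F_EXX = 80 ksi.
t_e = 0.707 × 0.5 = 0.3535 in; L = 29 in.
Weld metal: φR_n = 0.75 × 0.6 × 80 × 0.3535 × 29 = 369.1 kip.
Base metal (shear rupture): φR_n = 0.75 × 0.6 × 65 × 0.625 × 29 = 530.2 kip.
Governing: weld metal.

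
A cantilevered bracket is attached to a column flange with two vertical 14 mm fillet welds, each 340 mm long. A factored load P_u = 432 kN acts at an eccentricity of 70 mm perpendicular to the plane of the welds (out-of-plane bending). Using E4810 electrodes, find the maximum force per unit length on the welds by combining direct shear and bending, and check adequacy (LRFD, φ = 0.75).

E48XX → F_EXX = 480 MPa.
L_w = 2 × 340 = 680 mm; section modulus (unit throat) S = 2 × L²/6 = 38530 mm².
Direct shear f_v = P/L_w = 432×10³/680 = 635.3 N/mm.
Moment M = P × e = 432×10³ × 70 = 30240000 N·mm; bending f_b = M/S = 784.8 N/mm.
f_max = √(f_v² + f_b²) = √(635.3² + 784.8²) = 1010 N/mm.
φr_n = 0.75 × 0.6 × 480 × (0.707 × 14) = 2138 N/mm → adequate.

f_max ≈ 1010 N/mm; adequate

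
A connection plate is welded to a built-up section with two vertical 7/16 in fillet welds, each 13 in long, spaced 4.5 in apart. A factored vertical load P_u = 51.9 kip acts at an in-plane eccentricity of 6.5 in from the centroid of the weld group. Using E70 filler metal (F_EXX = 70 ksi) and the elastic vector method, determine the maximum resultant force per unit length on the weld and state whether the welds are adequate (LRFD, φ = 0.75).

f_max ≈ 5.64 kip/in; adequate

Total weld length L_w = 26 in. Treat welds as unit-width lines.
Polar moment about centroid: J = 2[d³/12 + d(b/2)²] = 2[13³/12 + 13×2.25²] = 497.8 in³.
Direct shear f_v = P/L_w = 51.9 / 26 = 1.996 kip/in (vertical).
Torsion M = P·e = 51.9 × 6.5 = 337.35 kip·in.
Critical point at (x, y) = (2.25, 6.5) from centroid. f_tx = M·y/J = 4.405 kip/in; f_ty = M·x/J = 1.525 kip/in.
Resultant f_max = √[f_tx² + (f_v + f_ty)²] = √[4.405² + (1.996 + 1.525)²] = 5.639 kip/in.
Capacity per unit length: φr_n = 0.75 × 0.6 × 70 × (0.707 × 0.4375) = 9.743 kip/in.
5.639 ≤ 9.743 → adequate.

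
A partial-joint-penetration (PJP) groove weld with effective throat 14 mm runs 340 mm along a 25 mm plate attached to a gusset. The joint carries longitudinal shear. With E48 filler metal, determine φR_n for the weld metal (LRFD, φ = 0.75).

φR_n ≈ 1030 kN

E48XX → F_EXX = 480 MPa.
Effective throat (given) t_e = 14 mm.
A_we = 14 × 340 = 4760 mm².
F_nw = 0.6 F_EXX = 288 MPa.
φR_n = 0.75 × 288 × 4760 × 10⁻³ = 1028 kN.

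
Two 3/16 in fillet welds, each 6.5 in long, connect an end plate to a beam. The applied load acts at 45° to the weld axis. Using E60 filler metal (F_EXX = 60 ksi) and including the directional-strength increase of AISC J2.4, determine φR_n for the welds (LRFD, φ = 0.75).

φR_n ≈ 60.4 kips

t_e = 0.707 × 0.1875 = 0.1326 in; A_we = 0.1326 × 13 = 1.723 in².
Directional factor: 1.0 + 0.5 sin^1.5(45°) = 1.297.
F_nw = 0.6 × 60 × 1.297 = 46.7 ksi.
φR_n = 0.75 × 46.7 × 1.723 = 60.36 kips.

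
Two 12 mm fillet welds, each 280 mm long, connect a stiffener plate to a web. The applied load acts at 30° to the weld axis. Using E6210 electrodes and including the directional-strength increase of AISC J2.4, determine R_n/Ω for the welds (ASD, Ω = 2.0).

E62XX → F_EXX = 620 MPa.
t_e = 0.707 × 12 = 8.484 mm; A_we = 8.484 × 560 = 4751 mm².
Directional factor: 1.0 + 0.5 sin^1.5(30°) = 1.177.
F_nw = 0.6 × 620 × 1.177 = 437.8 MPa.
R_n/Ω = (437.8 × 4751) / 2.0 × 10⁻³ = 1040 kN.

R_n/Ω ≈ 1040 kN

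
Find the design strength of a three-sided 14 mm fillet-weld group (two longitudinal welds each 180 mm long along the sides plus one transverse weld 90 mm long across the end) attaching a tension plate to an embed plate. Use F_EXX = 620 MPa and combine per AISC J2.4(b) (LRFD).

t_e = 0.707 × 14 = 9.898 mm.
R_nwl = 0.6 × 620 × 9.898 × 360 × 10⁻³ = 1326 kN (longitudinal, 2 welds).
R_nwt = 0.6 × 620 × 9.898 × 90 × 10⁻³ = 331.4 kN (transverse, base value).
(i) R_nwl + R_nwt = 1657 kN; (ii) 0.85 R_nwl + 1.5 R_nwt = 1624 kN.
R_n = max = 1657 kN [governs: (i)]; φR_n = 1243 kN.

φR_n ≈ 1240 kN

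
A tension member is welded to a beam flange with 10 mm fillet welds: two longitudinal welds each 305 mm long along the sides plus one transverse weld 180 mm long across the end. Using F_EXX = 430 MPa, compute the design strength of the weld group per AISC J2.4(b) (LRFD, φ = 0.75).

φR_n ≈ 1080 kN

t_e = 0.707 × 10 = 7.07 mm.
R_nwl = 0.6 × 430 × 7.07 × 610 × 10⁻³ = 1113 kN (longitudinal, 2 welds).
R_nwt = 0.6 × 430 × 7.07 × 180 × 10⁻³ = 328.3 kN (transverse, base value).
(i) R_nwl + R_nwt = 1441 kN; (ii) 0.85 R_nwl + 1.5 R_nwt = 1438 kN.
R_n = max = 1441 kN [governs: (i)]; φR_n = 1081 kN.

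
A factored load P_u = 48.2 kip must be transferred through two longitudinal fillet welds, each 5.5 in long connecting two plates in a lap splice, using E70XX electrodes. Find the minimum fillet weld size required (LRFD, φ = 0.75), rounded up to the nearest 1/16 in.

E70XX → F_EXX = 70 ksi.
Total weld length L = 11 in.
Required throat t_e = P_u / (φ × 0.6 F_EXX × L) = 48.2 / (0.75 × 0.6 × 70 × 11) = 0.1391 in.
Required leg w = t_e / 0.707 = 0.1968 in → use 1/4 in.

w = 1/4 in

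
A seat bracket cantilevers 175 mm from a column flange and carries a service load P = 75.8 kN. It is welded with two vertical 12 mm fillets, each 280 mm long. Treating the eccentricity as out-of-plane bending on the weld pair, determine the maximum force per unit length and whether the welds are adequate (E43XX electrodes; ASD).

E43XX → F_EXX = 430 MPa.
L_w = 2 × 280 = 560 mm; section modulus (unit throat) S = 2 × L²/6 = 26130 mm².
Direct shear f_v = P/L_w = 75.8×10³/560 = 135.4 N/mm.
Moment M = P × e = 75.8×10³ × 175 = 13265000 N·mm; bending f_b = M/S = 507.6 N/mm.
f_max = √(f_v² + f_b²) = √(135.4² + 507.6²) = 525.3 N/mm.
r_n/Ω = (1/2.0) × 0.6 × 430 × (0.707 × 12) = 1094 N/mm → adequate.

f_max ≈ 525 N/mm; adequate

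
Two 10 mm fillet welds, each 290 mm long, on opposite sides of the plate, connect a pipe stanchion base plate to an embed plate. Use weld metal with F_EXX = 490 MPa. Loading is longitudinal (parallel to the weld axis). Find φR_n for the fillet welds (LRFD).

Effective throat t_e = 0.707 × 10 = 7.07 mm.
Total length L = 580 mm; A_we = 7.07 × 580 = 4101 mm².
F_nw = 0.6 F_EXX = 0.6 × 490 = 294 MPa.
φR_n = 0.75 × 294 × 4101 × 10⁻³ = 904.2 kN.

φR_n ≈ 904 kN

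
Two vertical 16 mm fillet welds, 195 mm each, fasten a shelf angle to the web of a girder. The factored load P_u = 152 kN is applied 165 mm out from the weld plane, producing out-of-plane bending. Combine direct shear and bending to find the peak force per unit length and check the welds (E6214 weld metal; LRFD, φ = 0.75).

E62XX → F_EXX = 620 MPa.
L_w = 2 × 195 = 390 mm; section modulus (unit throat) S = 2 × L²/6 = 12680 mm².
Direct shear f_v = P/L_w = 152×10³/390 = 389.7 N/mm.
Moment M = P × e = 152×10³ × 165 = 25080000 N·mm; bending f_b = M/S = 1979 N/mm.
f_max = √(f_v² + f_b²) = √(389.7² + 1979²) = 2017 N/mm.
φr_n = 0.75 × 0.6 × 620 × (0.707 × 16) = 3156 N/mm → adequate.

f_max ≈ 2020 N/mm; adequate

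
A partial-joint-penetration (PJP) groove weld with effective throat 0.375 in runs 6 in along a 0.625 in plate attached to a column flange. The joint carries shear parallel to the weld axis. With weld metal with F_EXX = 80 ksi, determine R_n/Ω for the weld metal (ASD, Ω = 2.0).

Effective throat (given) t_e = 0.375 in.
A_we = 0.375 × 6 = 2.25 in².
F_nw = 0.6 F_EXX = 48 ksi.
R_n/Ω = (48 × 2.25) / 2.0 = 54 kip.

R_n/Ω ≈ 54 kip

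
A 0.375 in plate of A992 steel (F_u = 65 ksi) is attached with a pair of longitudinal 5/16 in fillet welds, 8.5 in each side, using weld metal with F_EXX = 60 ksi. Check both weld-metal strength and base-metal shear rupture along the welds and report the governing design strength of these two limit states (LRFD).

φR_n ≈ 101 kip (weld metal governs)

t_e = 0.707 × 0.3125 = 0.2209 in; L = 17 in.
Weld metal: φR_n = 0.75 × 0.6 × 60 × 0.2209 × 17 = 101.4 kip.
Base metal (shear rupture): φR_n = 0.75 × 0.6 × 65 × 0.375 × 17 = 186.5 kip.
Governing: weld metal.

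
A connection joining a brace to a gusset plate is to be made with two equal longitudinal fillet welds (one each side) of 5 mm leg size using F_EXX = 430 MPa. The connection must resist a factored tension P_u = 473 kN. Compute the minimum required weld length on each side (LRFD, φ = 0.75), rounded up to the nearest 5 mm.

Throat t_e = 0.707 × 5 = 3.535 mm.
φr_n = 0.75 × 0.6 × 430 × 3.535 × 10⁻³ = 0.684 kN/mm.
L_req = P_u / φr_n = 473 / 0.684 = 691.5 mm total.
Per side: 691.5 / 2 = 345.7 mm.
Round up → use L = 350 mm on each side.

L = 350 mm on each side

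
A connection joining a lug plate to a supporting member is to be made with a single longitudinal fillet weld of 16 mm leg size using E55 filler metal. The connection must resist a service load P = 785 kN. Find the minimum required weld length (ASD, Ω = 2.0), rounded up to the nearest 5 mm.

E55XX → F_EXX = 550 MPa.
Throat t_e = 0.707 × 16 = 11.31 mm.
r_n/Ω = (0.6 × 550 × 11.31) / 2.0 = 1866 N/mm = 1.866 kN/mm.
L_req = P / (r_n/Ω) = 785 / 1.866 = 420.6 mm total.
Round up → use L = 425 mm.

L = 425 mm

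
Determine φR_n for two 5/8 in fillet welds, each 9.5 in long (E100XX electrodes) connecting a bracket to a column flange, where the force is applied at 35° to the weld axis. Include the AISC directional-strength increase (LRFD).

φR_n ≈ 460 kips

E100XX → F_EXX = 100 ksi.
t_e = 0.707 × 0.625 = 0.4419 in; A_we = 0.4419 × 19 = 8.396 in².
Directional factor: 1.0 + 0.5 sin^1.5(35°) = 1.217.
F_nw = 0.6 × 100 × 1.217 = 73.03 ksi.
φR_n = 0.75 × 73.03 × 8.396 = 459.9 kips.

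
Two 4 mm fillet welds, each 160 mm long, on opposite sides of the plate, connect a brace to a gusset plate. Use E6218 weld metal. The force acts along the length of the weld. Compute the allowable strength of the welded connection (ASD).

R_n/Ω ≈ 168 kN

E62XX → F_EXX = 620 MPa.
Effective throat t_e = 0.707 × 4 = 2.828 mm.
Total length L = 320 mm; A_we = 2.828 × 320 = 905 mm².
F_nw = 0.6 F_EXX = 0.6 × 620 = 372 MPa.
R_n = 372 × 905 × 10⁻³ = 336.6 kN; R_n/Ω = 336.6/2.0 = 168.3 kN.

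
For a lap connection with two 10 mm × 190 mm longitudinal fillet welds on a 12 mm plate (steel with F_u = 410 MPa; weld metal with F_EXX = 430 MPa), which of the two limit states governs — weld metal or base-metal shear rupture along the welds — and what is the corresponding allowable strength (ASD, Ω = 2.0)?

R_n/Ω ≈ 347 kN (weld metal governs)

t_e = 0.707 × 10 = 7.07 mm; L = 380 mm.
Weld metal: R_n/Ω = (1/2.0) × 0.6 × 430 × 7.07 × 380 × 10⁻³ = 346.6 kN.
Base metal (shear rupture): R_n/Ω = (1/2.0) × 0.6 × 410 × 12 × 380 × 10⁻³ = 560.9 kN.
Governing: weld metal.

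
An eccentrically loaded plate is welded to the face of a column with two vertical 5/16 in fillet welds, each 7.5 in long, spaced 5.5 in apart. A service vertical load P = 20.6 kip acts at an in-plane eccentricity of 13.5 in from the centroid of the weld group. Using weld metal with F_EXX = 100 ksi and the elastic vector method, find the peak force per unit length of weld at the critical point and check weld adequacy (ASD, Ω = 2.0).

Total weld length L_w = 15 in. Treat welds as unit-width lines.
Polar moment about centroid: J = 2[d³/12 + d(b/2)²] = 2[7.5³/12 + 7.5×2.75²] = 183.8 in³.
Direct shear f_v = P/L_w = 20.6 / 15 = 1.373 kip/in (vertical).
Torsion M = P·e = 20.6 × 13.5 = 278.1 kip·in.
Critical point at (x, y) = (2.75, 3.75) from centroid. f_tx = M·y/J = 5.676 kip/in; f_ty = M·x/J = 4.162 kip/in.
Resultant f_max = √[f_tx² + (f_v + f_ty)²] = √[5.676² + (1.373 + 4.162)²] = 7.928 kip/in.
Capacity per unit length: r_n/Ω = (1/2.0) × 0.6 × 100 × (0.707 × 0.3125) = 6.628 kip/in.
7.928 > 6.628 → NOT adequate.

f_max ≈ 7.93 kip/in; NOT adequate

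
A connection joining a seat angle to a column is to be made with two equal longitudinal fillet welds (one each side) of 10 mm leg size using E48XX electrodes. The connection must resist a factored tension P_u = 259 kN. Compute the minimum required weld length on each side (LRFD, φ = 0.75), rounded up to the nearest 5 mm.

L = 85 mm on each side

E48XX → F_EXX = 480 MPa.
Throat t_e = 0.707 × 10 = 7.07 mm.
φr_n = 0.75 × 0.6 × 480 × 7.07 × 10⁻³ = 1.527 kN/mm.
L_req = P_u / φr_n = 259 / 1.527 = 169.6 mm total.
Per side: 169.6 / 2 = 84.8 mm.
Round up → use L = 85 mm on each side.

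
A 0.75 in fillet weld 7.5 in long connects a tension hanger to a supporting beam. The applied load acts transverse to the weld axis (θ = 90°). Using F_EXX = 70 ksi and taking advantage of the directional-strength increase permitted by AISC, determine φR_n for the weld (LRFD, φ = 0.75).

φR_n ≈ 188 kip

t_e = 0.707 × 0.75 = 0.5302 in; A_we = 0.5302 × 7.5 = 3.977 in².
Directional factor: 1.0 + 0.5 sin^1.5(90°) = 1.5.
F_nw = 0.6 × 70 × 1.5 = 63 ksi.
φR_n = 0.75 × 63 × 3.977 = 187.9 kip.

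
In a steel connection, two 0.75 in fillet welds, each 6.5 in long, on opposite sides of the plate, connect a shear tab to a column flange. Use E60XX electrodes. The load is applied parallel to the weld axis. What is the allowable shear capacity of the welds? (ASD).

R_n/Ω ≈ 124 kips

E60XX → F_EXX = 60 ksi.
Effective throat t_e = 0.707 × 0.75 = 0.5302 in.
Total length L = 13 in; A_we = 0.5302 × 13 = 6.893 in².
F_nw = 0.6 F_EXX = 0.6 × 60 = 36 ksi.
R_n = 36 × 6.893 = 248.2 kips; R_n/Ω = 248.2/2.0 = 124.1 kips.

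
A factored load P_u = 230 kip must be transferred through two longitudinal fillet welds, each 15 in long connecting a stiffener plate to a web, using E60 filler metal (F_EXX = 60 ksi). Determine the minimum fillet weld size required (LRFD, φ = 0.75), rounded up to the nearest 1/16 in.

w = 7/16 in

Total weld length L = 30 in.
Required throat t_e = P_u / (φ × 0.6 F_EXX × L) = 230 / (0.75 × 0.6 × 60 × 30) = 0.284 in.
Required leg w = t_e / 0.707 = 0.4016 in → use 7/16 in.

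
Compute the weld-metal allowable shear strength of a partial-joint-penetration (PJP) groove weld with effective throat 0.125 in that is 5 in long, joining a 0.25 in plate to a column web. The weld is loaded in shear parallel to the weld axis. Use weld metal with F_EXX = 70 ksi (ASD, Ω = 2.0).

R_n/Ω ≈ 13.1 kips

Effective throat (given) t_e = 0.125 in.
A_we = 0.125 × 5 = 0.625 in².
F_nw = 0.6 F_EXX = 42 ksi.
R_n/Ω = (42 × 0.625) / 2.0 = 13.12 kips.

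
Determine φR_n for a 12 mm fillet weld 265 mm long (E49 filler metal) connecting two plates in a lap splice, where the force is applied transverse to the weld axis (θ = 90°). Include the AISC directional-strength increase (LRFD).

E49XX → F_EXX = 490 MPa.
t_e = 0.707 × 12 = 8.484 mm; A_we = 8.484 × 265 = 2248 mm².
Directional factor: 1.0 + 0.5 sin^1.5(90°) = 1.5.
F_nw = 0.6 × 490 × 1.5 = 441 MPa.
φR_n = 0.75 × 441 × 2248 × 10⁻³ = 743.6 kN.

φR_n ≈ 744 kN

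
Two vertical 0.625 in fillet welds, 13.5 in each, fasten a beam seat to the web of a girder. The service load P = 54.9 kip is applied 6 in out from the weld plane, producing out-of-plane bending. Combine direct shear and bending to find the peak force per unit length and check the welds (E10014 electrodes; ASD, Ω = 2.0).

E100XX → F_EXX = 100 ksi.
L_w = 2 × 13.5 = 27 in; section modulus (unit throat) S = 2 × L²/6 = 60.75 in².
Direct shear f_v = P/L_w = 54.9/27 = 2.033 kip/in.
Moment M = P × e = 54.9 × 6 = 329.4 kip·in; bending f_b = M/S = 5.422 kip/in.
f_max = √(f_v² + f_b²) = √(2.033² + 5.422²) = 5.791 kip/in.
r_n/Ω = (1/2.0) × 0.6 × 100 × (0.707 × 0.625) = 13.26 kip/in → adequate.

f_max ≈ 5.79 kip/in; adequate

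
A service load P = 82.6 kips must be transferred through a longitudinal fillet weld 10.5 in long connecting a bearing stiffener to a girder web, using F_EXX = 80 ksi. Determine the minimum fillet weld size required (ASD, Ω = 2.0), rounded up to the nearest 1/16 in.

w = 1/2 in

Total weld length L = 10.5 in.
Required throat t_e = P × Ω / (0.6 F_EXX × L) = 82.6 × 2.0 / (0.6 × 80 × 10.5) = 0.3278 in.
Required leg w = t_e / 0.707 = 0.4636 in → use 1/2 in.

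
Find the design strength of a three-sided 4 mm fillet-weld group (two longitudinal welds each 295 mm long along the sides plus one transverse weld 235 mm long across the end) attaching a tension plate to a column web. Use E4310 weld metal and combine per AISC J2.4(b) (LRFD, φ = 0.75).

E43XX → F_EXX = 430 MPa.
t_e = 0.707 × 4 = 2.828 mm.
R_nwl = 0.6 × 430 × 2.828 × 590 × 10⁻³ = 430.5 kN (longitudinal, 2 welds).
R_nwt = 0.6 × 430 × 2.828 × 235 × 10⁻³ = 171.5 kN (transverse, base value).
(i) R_nwl + R_nwt = 601.9 kN; (ii) 0.85 R_nwl + 1.5 R_nwt = 623.1 kN.
R_n = max = 623.1 kN [governs: (ii)]; φR_n = 467.3 kN.

φR_n ≈ 467 kN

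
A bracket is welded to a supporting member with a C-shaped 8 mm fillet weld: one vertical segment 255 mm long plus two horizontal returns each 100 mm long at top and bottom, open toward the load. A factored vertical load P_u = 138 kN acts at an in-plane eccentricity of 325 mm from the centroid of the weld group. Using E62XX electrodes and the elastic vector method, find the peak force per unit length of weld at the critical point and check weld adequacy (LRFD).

f_max ≈ 1500 N/mm; adequate

E62XX → F_EXX = 620 MPa.
Total weld length L_w = 455 mm. Treat welds as unit-width lines.
Centroid: x̄ = 2×100×50 / 455 = 21.98 mm from the vertical weld.
Polar moment about centroid: J = I_x + I_y = [255³/12 + 2×100×127.5²] + [255×21.98² + 2(100³/12 + 100×28.02²)] = 5080000 mm³.
Direct shear f_v = P/L_w = 138×10³ / 455 = 303.3 N/mm (vertical).
Torsion M = P·e = 138×10³ × 325 = 44850000 N·mm.
Critical point at (x, y) = (78.02, 127.5) from centroid. f_tx = M·y/J = 1126 N/mm; f_ty = M·x/J = 688.8 N/mm.
Resultant f_max = √[f_tx² + (f_v + f_ty)²] = √[1126² + (303.3 + 688.8)²] = 1501 N/mm.
Capacity per unit length: φr_n = 0.75 × 0.6 × 620 × (0.707 × 8) = 1578 N/mm.
1501 ≤ 1578 → adequate.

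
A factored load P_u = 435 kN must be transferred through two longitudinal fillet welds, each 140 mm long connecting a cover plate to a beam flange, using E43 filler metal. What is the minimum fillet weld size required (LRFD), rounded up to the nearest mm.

E43XX → F_EXX = 430 MPa.
Total weld length L = 280 mm.
Required throat t_e = P_u / (φ × 0.6 F_EXX × L) = 435 / (0.75 × 0.6 × 430 × 280 × 10⁻³) = 8.029 mm.
Required leg w = t_e / 0.707 = 11.36 mm → use 12 mm.

w = 12 mm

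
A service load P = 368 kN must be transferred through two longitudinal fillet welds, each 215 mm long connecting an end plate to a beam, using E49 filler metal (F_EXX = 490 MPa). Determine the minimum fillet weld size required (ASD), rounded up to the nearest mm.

Total weld length L = 430 mm.
Required throat t_e = P × Ω / (0.6 F_EXX × L) = 368 × 2.0 / (0.6 × 490 × 430 × 10⁻³) = 5.822 mm.
Required leg w = t_e / 0.707 = 8.235 mm → use 9 mm.

w = 9 mm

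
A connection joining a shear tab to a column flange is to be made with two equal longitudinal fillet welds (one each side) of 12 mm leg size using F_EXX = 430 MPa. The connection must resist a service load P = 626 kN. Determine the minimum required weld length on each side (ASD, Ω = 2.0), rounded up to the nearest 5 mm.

L = 290 mm on each side

Throat t_e = 0.707 × 12 = 8.484 mm.
r_n/Ω = (0.6 × 430 × 8.484) / 2.0 = 1094 N/mm = 1.094 kN/mm.
L_req = P / (r_n/Ω) = 626 / 1.094 = 572 mm total.
Per side: 572 / 2 = 286 mm.
Round up → use L = 290 mm on each side.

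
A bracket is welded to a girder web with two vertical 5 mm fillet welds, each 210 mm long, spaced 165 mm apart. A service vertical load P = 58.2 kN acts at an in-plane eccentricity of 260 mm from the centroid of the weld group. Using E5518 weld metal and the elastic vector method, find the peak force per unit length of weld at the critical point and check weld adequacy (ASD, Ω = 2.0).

f_max ≈ 555 N/mm; adequate

E55XX → F_EXX = 550 MPa.
Total weld length L_w = 420 mm. Treat welds as unit-width lines.
Polar moment about centroid: J = 2[d³/12 + d(b/2)²] = 2[210³/12 + 210×82.5²] = 4402000 mm³.
Direct shear f_v = P/L_w = 58.2×10³ / 420 = 138.6 N/mm (vertical).
Torsion M = P·e = 58.2×10³ × 260 = 15132000 N·mm.
Critical point at (x, y) = (82.5, 105) from centroid. f_tx = M·y/J = 360.9 N/mm; f_ty = M·x/J = 283.6 N/mm.
Resultant f_max = √[f_tx² + (f_v + f_ty)²] = √[360.9² + (138.6 + 283.6)²] = 555.4 N/mm.
Capacity per unit length: r_n/Ω = (1/2.0) × 0.6 × 550 × (0.707 × 5) = 583.3 N/mm.
555.4 ≤ 583.3 → adequate.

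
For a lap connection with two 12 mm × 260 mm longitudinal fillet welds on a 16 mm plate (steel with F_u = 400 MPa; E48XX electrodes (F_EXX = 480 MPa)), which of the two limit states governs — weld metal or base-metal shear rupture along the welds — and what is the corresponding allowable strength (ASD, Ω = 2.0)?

R_n/Ω ≈ 635 kN (weld metal governs)

t_e = 0.707 × 12 = 8.484 mm; L = 520 mm.
Weld metal: R_n/Ω = (1/2.0) × 0.6 × 480 × 8.484 × 520 × 10⁻³ = 635.3 kN.
Base metal (shear rupture): R_n/Ω = (1/2.0) × 0.6 × 400 × 16 × 520 × 10⁻³ = 998.4 kN.
Governing: weld metal.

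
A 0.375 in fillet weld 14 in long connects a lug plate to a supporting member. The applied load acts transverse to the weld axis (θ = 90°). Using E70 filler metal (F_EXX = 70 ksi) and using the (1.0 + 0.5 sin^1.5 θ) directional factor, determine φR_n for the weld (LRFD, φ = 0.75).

t_e = 0.707 × 0.375 = 0.2651 in; A_we = 0.2651 × 14 = 3.712 in².
Directional factor: 1.0 + 0.5 sin^1.5(90°) = 1.5.
F_nw = 0.6 × 70 × 1.5 = 63 ksi.
φR_n = 0.75 × 63 × 3.712 = 175.4 kips.

φR_n ≈ 175 kips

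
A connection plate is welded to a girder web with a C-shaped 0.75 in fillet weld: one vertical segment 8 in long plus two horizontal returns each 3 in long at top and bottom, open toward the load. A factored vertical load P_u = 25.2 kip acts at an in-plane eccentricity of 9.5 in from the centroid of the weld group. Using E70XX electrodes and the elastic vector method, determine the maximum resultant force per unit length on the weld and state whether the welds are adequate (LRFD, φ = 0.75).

E70XX → F_EXX = 70 ksi.
Total weld length L_w = 14 in. Treat welds as unit-width lines.
Centroid: x̄ = 2×3×1.5 / 14 = 0.6429 in from the vertical weld.
Polar moment about centroid: J = I_x + I_y = [8³/12 + 2×3×4²] + [8×0.6429² + 2(3³/12 + 3×0.8571²)] = 150.9 in³.
Direct shear f_v = P/L_w = 25.2 / 14 = 1.8 kip/in (vertical).
Torsion M = P·e = 25.2 × 9.5 = 239.4 kip·in.
Critical point at (x, y) = (2.357, 4) from centroid. f_tx = M·y/J = 6.347 kip/in; f_ty = M·x/J = 3.74 kip/in.
Resultant f_max = √[f_tx² + (f_v + f_ty)²] = √[6.347² + (1.8 + 3.74)²] = 8.425 kip/in.
Capacity per unit length: φr_n = 0.75 × 0.6 × 70 × (0.707 × 0.75) = 16.7 kip/in.
8.425 ≤ 16.7 → adequate.

f_max ≈ 8.42 kip/in; adequate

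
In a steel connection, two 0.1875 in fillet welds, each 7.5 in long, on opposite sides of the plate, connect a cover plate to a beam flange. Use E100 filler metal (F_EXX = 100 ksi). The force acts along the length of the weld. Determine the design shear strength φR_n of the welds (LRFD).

φR_n ≈ 89.5 kips

Effective throat t_e = 0.707 × 0.1875 = 0.1326 in.
Total length L = 15 in; A_we = 0.1326 × 15 = 1.988 in².
F_nw = 0.6 F_EXX = 0.6 × 100 = 60 ksi.
φR_n = 0.75 × 60 × 1.988 = 89.48 kips.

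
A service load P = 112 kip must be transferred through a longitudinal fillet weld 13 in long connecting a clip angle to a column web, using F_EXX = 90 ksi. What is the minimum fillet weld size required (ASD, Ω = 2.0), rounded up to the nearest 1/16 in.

w = 1/2 in

Total weld length L = 13 in.
Required throat t_e = P × Ω / (0.6 F_EXX × L) = 112 × 2.0 / (0.6 × 90 × 13) = 0.3191 in.
Required leg w = t_e / 0.707 = 0.4513 in → use 1/2 in.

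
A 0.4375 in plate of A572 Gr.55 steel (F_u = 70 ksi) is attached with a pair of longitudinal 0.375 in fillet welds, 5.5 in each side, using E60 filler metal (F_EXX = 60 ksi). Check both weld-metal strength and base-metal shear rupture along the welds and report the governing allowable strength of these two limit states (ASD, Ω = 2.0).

R_n/Ω ≈ 52.5 kip (weld metal governs)

t_e = 0.707 × 0.375 = 0.2651 in; L = 11 in.
Weld metal: R_n/Ω = (1/2.0) × 0.6 × 60 × 0.2651 × 11 = 52.49 kip.
Base metal (shear rupture): R_n/Ω = (1/2.0) × 0.6 × 70 × 0.4375 × 11 = 101.1 kip.
Governing: weld metal.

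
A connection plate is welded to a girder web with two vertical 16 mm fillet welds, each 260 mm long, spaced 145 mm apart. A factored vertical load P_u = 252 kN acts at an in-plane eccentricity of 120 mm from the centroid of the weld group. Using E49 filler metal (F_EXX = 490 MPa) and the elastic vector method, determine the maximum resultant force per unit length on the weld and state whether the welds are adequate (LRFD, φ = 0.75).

Total weld length L_w = 520 mm. Treat welds as unit-width lines.
Polar moment about centroid: J = 2[d³/12 + d(b/2)²] = 2[260³/12 + 260×72.5²] = 5663000 mm³.
Direct shear f_v = P/L_w = 252×10³ / 520 = 484.6 N/mm (vertical).
Torsion M = P·e = 252×10³ × 120 = 30240000 N·mm.
Critical point at (x, y) = (72.5, 130) from centroid. f_tx = M·y/J = 694.2 N/mm; f_ty = M·x/J = 387.2 N/mm.
Resultant f_max = √[f_tx² + (f_v + f_ty)²] = √[694.2² + (484.6 + 387.2)²] = 1114 N/mm.
Capacity per unit length: φr_n = 0.75 × 0.6 × 490 × (0.707 × 16) = 2494 N/mm.
1114 ≤ 2494 → adequate.

f_max ≈ 1110 N/mm; adequate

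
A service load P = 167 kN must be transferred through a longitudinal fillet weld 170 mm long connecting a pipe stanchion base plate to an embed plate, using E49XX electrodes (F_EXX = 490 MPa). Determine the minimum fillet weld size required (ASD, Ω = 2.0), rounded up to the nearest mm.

w = 10 mm

Total weld length L = 170 mm.
Required throat t_e = P × Ω / (0.6 F_EXX × L) = 167 × 2.0 / (0.6 × 490 × 170 × 10⁻³) = 6.683 mm.
Required leg w = t_e / 0.707 = 9.452 mm → use 10 mm.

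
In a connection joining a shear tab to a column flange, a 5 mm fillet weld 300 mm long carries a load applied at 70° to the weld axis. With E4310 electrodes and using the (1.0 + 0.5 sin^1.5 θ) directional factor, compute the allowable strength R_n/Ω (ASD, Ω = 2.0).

R_n/Ω ≈ 199 kN

E43XX → F_EXX = 430 MPa.
t_e = 0.707 × 5 = 3.535 mm; A_we = 3.535 × 300 = 1060 mm².
Directional factor: 1.0 + 0.5 sin^1.5(70°) = 1.455.
F_nw = 0.6 × 430 × 1.455 = 375.5 MPa.
R_n/Ω = (375.5 × 1060) / 2.0 × 10⁻³ = 199.1 kN.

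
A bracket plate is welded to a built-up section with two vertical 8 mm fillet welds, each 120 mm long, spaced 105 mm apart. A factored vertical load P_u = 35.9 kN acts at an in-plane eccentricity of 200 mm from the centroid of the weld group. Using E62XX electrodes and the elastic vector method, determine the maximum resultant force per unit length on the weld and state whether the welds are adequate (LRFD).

f_max ≈ 710 N/mm; adequate

E62XX → F_EXX = 620 MPa.
Total weld length L_w = 240 mm. Treat welds as unit-width lines.
Polar moment about centroid: J = 2[d³/12 + d(b/2)²] = 2[120³/12 + 120×52.5²] = 949500 mm³.
Direct shear f_v = P/L_w = 35.9×10³ / 240 = 149.6 N/mm (vertical).
Torsion M = P·e = 35.9×10³ × 200 = 7180000 N·mm.
Critical point at (x, y) = (52.5, 60) from centroid. f_tx = M·y/J = 453.7 N/mm; f_ty = M·x/J = 397 N/mm.
Resultant f_max = √[f_tx² + (f_v + f_ty)²] = √[453.7² + (149.6 + 397)²] = 710.4 N/mm.
Capacity per unit length: φr_n = 0.75 × 0.6 × 620 × (0.707 × 8) = 1578 N/mm.
710.4 ≤ 1578 → adequate.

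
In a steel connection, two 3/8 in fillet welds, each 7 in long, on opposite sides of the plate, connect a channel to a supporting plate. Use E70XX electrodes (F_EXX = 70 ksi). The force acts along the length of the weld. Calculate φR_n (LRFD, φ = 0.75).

Effective throat t_e = 0.707 × 0.375 = 0.2651 in.
Total length L = 14 in; A_we = 0.2651 × 14 = 3.712 in².
F_nw = 0.6 F_EXX = 0.6 × 70 = 42 ksi.
φR_n = 0.75 × 42 × 3.712 = 116.9 kip.

φR_n ≈ 117 kip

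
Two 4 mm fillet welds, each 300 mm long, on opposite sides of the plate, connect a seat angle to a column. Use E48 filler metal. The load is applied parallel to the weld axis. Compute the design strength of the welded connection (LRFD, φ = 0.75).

E48XX → F_EXX = 480 MPa.
Effective throat t_e = 0.707 × 4 = 2.828 mm.
Total length L = 600 mm; A_we = 2.828 × 600 = 1697 mm².
F_nw = 0.6 F_EXX = 0.6 × 480 = 288 MPa.
φR_n = 0.75 × 288 × 1697 × 10⁻³ = 366.5 kN.

φR_n ≈ 367 kN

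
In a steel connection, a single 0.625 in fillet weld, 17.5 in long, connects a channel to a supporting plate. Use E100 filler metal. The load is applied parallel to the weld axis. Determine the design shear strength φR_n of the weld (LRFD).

φR_n ≈ 348 kip

E100XX → F_EXX = 100 ksi.
Effective throat t_e = 0.707 × 0.625 = 0.4419 in.
Total length L = 17.5 in; A_we = 0.4419 × 17.5 = 7.733 in².
F_nw = 0.6 F_EXX = 0.6 × 100 = 60 ksi.
φR_n = 0.75 × 60 × 7.733 = 348 kip.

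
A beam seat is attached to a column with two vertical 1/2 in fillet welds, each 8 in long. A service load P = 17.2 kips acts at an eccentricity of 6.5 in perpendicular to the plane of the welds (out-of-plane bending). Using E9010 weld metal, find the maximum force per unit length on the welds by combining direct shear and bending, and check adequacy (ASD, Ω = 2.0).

E90XX → F_EXX = 90 ksi.
L_w = 2 × 8 = 16 in; section modulus (unit throat) S = 2 × L²/6 = 21.33 in².
Direct shear f_v = P/L_w = 17.2/16 = 1.075 kip/in.
Moment M = P × e = 17.2 × 6.5 = 111.8 kip·in; bending f_b = M/S = 5.241 kip/in.
f_max = √(f_v² + f_b²) = √(1.075² + 5.241²) = 5.35 kip/in.
r_n/Ω = (1/2.0) × 0.6 × 90 × (0.707 × 0.5) = 9.544 kip/in → adequate.

f_max ≈ 5.35 kip/in; adequate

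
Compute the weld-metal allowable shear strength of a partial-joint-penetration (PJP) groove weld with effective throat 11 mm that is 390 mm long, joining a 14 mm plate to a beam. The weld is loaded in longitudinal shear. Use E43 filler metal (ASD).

E43XX → F_EXX = 430 MPa.
Effective throat (given) t_e = 11 mm.
A_we = 11 × 390 = 4290 mm².
F_nw = 0.6 F_EXX = 258 MPa.
R_n/Ω = (258 × 4290) / 2.0 × 10⁻³ = 553.4 kN.

R_n/Ω ≈ 553 kN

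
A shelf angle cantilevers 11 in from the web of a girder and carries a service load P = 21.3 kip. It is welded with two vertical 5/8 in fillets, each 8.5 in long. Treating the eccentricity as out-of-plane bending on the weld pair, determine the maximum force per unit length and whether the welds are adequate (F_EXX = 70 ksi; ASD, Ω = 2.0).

f_max ≈ 9.81 kip/in; NOT adequate

L_w = 2 × 8.5 = 17 in; section modulus (unit throat) S = 2 × L²/6 = 24.08 in².
Direct shear f_v = P/L_w = 21.3/17 = 1.253 kip/in.
Moment M = P × e = 21.3 × 11 = 234.3 kip·in; bending f_b = M/S = 9.729 kip/in.
f_max = √(f_v² + f_b²) = √(1.253² + 9.729²) = 9.809 kip/in.
r_n/Ω = (1/2.0) × 0.6 × 70 × (0.707 × 0.625) = 9.279 kip/in → NOT adequate.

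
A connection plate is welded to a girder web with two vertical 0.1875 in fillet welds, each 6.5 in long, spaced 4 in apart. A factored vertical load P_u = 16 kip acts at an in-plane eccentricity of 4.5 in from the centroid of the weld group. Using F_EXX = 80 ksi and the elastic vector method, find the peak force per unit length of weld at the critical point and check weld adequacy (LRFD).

Total weld length L_w = 13 in. Treat welds as unit-width lines.
Polar moment about centroid: J = 2[d³/12 + d(b/2)²] = 2[6.5³/12 + 6.5×2²] = 97.77 in³.
Direct shear f_v = P/L_w = 16 / 13 = 1.231 kip/in (vertical).
Torsion M = P·e = 16 × 4.5 = 72 kip·in.
Critical point at (x, y) = (2, 3.25) from centroid. f_tx = M·y/J = 2.393 kip/in; f_ty = M·x/J = 1.473 kip/in.
Resultant f_max = √[f_tx² + (f_v + f_ty)²] = √[2.393² + (1.231 + 1.473)²] = 3.611 kip/in.
Capacity per unit length: φr_n = 0.75 × 0.6 × 80 × (0.707 × 0.1875) = 4.772 kip/in.
3.611 ≤ 4.772 → adequate.

f_max ≈ 3.61 kip/in; adequate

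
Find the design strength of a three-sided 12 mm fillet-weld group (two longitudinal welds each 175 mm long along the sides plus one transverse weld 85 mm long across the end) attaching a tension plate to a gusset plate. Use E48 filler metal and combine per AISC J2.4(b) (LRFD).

E48XX → F_EXX = 480 MPa.
t_e = 0.707 × 12 = 8.484 mm.
R_nwl = 0.6 × 480 × 8.484 × 350 × 10⁻³ = 855.2 kN (longitudinal, 2 welds).
R_nwt = 0.6 × 480 × 8.484 × 85 × 10⁻³ = 207.7 kN (transverse, base value).
(i) R_nwl + R_nwt = 1063 kN; (ii) 0.85 R_nwl + 1.5 R_nwt = 1038 kN.
R_n = max = 1063 kN [governs: (i)]; φR_n = 797.2 kN.

φR_n ≈ 797 kN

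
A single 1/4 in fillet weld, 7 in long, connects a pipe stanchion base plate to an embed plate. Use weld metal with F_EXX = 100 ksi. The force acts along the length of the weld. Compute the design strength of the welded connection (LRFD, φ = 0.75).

Effective throat t_e = 0.707 × 0.25 = 0.1767 in.
Total length L = 7 in; A_we = 0.1767 × 7 = 1.237 in².
F_nw = 0.6 F_EXX = 0.6 × 100 = 60 ksi.
φR_n = 0.75 × 60 × 1.237 = 55.68 kip.

φR_n ≈ 55.7 kip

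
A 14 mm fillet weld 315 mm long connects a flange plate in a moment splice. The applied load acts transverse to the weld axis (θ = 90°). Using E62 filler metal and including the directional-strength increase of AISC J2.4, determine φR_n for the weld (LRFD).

E62XX → F_EXX = 620 MPa.
t_e = 0.707 × 14 = 9.898 mm; A_we = 9.898 × 315 = 3118 mm².
Directional factor: 1.0 + 0.5 sin^1.5(90°) = 1.5.
F_nw = 0.6 × 620 × 1.5 = 558 MPa.
φR_n = 0.75 × 558 × 3118 × 10⁻³ = 1305 kN.

φR_n ≈ 1300 kN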